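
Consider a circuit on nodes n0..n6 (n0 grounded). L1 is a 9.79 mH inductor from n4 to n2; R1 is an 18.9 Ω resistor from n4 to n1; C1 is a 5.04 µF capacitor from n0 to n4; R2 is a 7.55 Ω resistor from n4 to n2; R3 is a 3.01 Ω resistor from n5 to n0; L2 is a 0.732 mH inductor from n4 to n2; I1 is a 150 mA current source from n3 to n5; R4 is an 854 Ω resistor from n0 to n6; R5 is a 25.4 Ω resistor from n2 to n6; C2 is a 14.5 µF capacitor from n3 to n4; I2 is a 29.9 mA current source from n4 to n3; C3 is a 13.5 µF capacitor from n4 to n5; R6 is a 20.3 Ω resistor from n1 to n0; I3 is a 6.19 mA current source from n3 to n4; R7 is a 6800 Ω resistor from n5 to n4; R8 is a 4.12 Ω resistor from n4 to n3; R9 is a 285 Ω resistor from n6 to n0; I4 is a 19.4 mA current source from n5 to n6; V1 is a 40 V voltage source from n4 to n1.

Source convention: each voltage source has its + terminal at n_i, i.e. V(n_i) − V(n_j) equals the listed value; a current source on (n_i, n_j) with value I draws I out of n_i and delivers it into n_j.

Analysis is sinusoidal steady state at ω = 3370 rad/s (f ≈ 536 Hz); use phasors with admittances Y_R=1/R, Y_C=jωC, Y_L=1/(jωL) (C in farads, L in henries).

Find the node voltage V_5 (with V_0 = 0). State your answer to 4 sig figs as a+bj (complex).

Apply KCL at each of the 6 non-ground nodes and solve the resulting linear system.
Node n1: branches {R1, R6, V1} → V_1 = -24.92-15.27j
Node n2: branches {L1, R2, L2, R5} → V_2 = 14.92-15.32j
Node n3: branches {I1, C2, I2, I3, R8} → V_3 = 14.58-15.17j
Node n4: branches {L1, R1, C1, R2, L2, C2, I2, C3, I3, R7, R8, V1} → V_4 = 15.08-15.27j
Node n5: branches {R3, I1, C3, R7, I4} → V_5 = 2.720+1.685j
Node n6: branches {R4, R5, R9, I4} → V_6 = 13.78-13.69j
Source currents: i(V1)=-3.344-0.7521j

2.720+1.685j V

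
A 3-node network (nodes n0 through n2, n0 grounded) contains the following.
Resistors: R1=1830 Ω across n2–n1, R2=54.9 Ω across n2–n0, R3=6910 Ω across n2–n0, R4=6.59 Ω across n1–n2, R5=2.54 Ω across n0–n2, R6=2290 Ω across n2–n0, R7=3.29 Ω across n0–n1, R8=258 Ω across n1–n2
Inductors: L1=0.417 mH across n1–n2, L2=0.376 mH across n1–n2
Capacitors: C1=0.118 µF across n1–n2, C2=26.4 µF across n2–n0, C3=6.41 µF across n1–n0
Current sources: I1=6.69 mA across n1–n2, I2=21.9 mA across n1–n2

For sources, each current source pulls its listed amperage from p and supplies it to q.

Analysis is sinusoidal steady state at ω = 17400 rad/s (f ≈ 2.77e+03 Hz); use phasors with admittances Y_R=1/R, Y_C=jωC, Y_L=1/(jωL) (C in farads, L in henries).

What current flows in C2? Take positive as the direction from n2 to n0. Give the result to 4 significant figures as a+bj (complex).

Element admittances at ω=17400 rad/s:
  Y(R1) = 0.0005464+0.000j S between n2,n1
  Y(L1) = 0.000-0.1378j S between n1,n2
  Y(R2) = 0.01821+0.000j S between n2,n0
  Y(C1) = 0.000+0.002053j S between n1,n2
  Y(L2) = 0.000-0.1528j S between n1,n2
  Y(R3) = 0.0001447+0.000j S between n2,n0
  Y(C2) = 0.000+0.4594j S between n2,n0
  Y(R4) = 0.1517+0.000j S between n1,n2
  Y(R5) = 0.3937+0.000j S between n0,n2
  Y(C3) = 0.000+0.1115j S between n1,n0
  Y(R6) = 0.0004367+0.000j S between n2,n0
  I1: injects 0.00669 A into n2 (from n1)
  Y(R7) = 0.3040+0.000j S between n0,n1
  Y(R8) = 0.003876+0.000j S between n1,n2
  I2: injects 0.0219 A into n2 (from n1)
Assemble and solve the 2×2 MNA system:
  V(n1)=-0.03940-0.02980j  V(n2)=0.02557+0.004132j

-0.001898+0.01175j A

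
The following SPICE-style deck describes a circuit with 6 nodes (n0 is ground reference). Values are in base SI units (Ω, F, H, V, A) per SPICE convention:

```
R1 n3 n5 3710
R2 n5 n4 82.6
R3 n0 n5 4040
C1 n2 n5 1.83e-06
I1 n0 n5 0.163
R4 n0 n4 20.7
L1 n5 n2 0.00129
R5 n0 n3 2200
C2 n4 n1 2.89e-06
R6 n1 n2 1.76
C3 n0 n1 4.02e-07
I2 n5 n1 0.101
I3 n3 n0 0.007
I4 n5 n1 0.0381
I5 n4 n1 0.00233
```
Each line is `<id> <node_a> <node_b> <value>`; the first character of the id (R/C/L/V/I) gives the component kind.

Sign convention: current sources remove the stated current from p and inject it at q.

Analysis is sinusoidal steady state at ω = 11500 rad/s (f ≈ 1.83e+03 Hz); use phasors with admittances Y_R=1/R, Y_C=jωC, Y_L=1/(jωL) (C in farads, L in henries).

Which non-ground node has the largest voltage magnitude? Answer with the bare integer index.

Element admittances at ω=11500 rad/s:
  Y(R1) = 0.0002695+0.000j S between n3,n5
  Y(R2) = 0.01211+0.000j S between n5,n4
  Y(R3) = 0.0002475+0.000j S between n0,n5
  Y(C1) = 0.000+0.02105j S between n2,n5
  I1: injects 0.163 A into n5 (from n0)
  Y(R4) = 0.04831+0.000j S between n0,n4
  Y(L1) = 0.000-0.06741j S between n5,n2
  Y(R5) = 0.0004545+0.000j S between n0,n3
  Y(C2) = 0.000+0.03324j S between n4,n1
  Y(R6) = 0.5682+0.000j S between n1,n2
  Y(C3) = 0.000+0.004623j S between n0,n1
  I2: injects 0.101 A into n1 (from n5)
  I3: injects 0.007 A into n0 (from n3)
  I4: injects 0.0381 A into n1 (from n5)
  I5: injects 0.00233 A into n1 (from n4)
Assemble and solve the 5×5 MNA system:
  V(n1)=3.742-4.579j  V(n2)=3.779-4.497j  V(n3)=-8.635-1.504j  V(n4)=2.858-0.3233j  V(n5)=2.773-4.040j

3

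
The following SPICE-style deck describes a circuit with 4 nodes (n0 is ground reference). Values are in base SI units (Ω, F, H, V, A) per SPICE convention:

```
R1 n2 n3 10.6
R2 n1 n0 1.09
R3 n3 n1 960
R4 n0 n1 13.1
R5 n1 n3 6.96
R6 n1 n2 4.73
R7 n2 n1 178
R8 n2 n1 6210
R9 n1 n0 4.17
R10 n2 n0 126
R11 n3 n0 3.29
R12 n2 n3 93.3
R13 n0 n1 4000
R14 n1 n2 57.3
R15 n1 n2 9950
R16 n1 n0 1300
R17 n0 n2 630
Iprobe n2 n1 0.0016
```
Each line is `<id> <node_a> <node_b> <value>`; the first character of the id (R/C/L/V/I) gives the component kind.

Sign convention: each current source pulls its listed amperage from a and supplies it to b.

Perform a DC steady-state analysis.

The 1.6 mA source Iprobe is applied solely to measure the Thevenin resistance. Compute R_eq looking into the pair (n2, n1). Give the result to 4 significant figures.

R_eq = 3.066 Ω

Element admittances at DC:
  Y(R1) = 0.09434 S between n2,n3
  Y(R2) = 0.9174 S between n1,n0
  Y(R3) = 0.001042 S between n3,n1
  Y(R4) = 0.07634 S between n0,n1
  Y(R5) = 0.1437 S between n1,n3
  Y(R6) = 0.2114 S between n1,n2
  Y(R7) = 0.005618 S between n2,n1
  Y(R8) = 0.0001610 S between n2,n1
  Y(R9) = 0.2398 S between n1,n0
  Y(R10) = 0.007937 S between n2,n0
  Y(R11) = 0.3040 S between n3,n0
  Y(R12) = 0.01072 S between n2,n3
  Y(R13) = 0.0002500 S between n0,n1
  Y(R14) = 0.01745 S between n1,n2
  Y(R15) = 0.0001005 S between n1,n2
  Y(R16) = 0.0007692 S between n1,n0
  Y(R17) = 0.001587 S between n0,n2
  Iprobe: injects 0.0016 A into n1 (from n2)
Assemble and solve the 3×3 MNA system:
  V(n1)=0.0002387  V(n2)=-0.004667  V(n3)=-0.0008232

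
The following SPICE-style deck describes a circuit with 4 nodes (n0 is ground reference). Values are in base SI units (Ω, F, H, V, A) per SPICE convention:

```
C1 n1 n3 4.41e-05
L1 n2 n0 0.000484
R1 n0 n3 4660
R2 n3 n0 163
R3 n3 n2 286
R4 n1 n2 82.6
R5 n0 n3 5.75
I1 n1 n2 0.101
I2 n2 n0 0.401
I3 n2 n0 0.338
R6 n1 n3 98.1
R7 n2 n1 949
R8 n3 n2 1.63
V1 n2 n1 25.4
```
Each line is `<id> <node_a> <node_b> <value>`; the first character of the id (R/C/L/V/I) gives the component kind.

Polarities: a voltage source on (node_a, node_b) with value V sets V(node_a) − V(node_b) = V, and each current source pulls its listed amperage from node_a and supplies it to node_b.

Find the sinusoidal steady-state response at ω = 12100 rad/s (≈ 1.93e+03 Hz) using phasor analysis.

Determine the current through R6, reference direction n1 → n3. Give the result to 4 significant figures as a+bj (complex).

Element admittances at ω=12100 rad/s:
  Y(C1) = 0.000+0.5336j S between n1,n3
  Y(L1) = 0.000-0.1708j S between n2,n0
  Y(R1) = 0.0002146+0.000j S between n0,n3
  Y(R2) = 0.006135+0.000j S between n3,n0
  Y(R3) = 0.003497+0.000j S between n3,n2
  Y(R4) = 0.01211+0.000j S between n1,n2
  Y(R5) = 0.1739+0.000j S between n0,n3
  I1: injects 0.101 A into n2 (from n1)
  I2: injects 0.401 A into n0 (from n2)
  I3: injects 0.338 A into n0 (from n2)
  Y(R6) = 0.01019+0.000j S between n1,n3
  Y(R7) = 0.001054+0.000j S between n2,n1
  Y(R8) = 0.6135+0.000j S between n3,n2
  V1: constraint V(n2)−V(n1) = 25.4
Assemble and solve the 4×4 MNA system:
  V(n1)=-29.95+9.105j  V(n2)=-4.553+9.105j  V(n3)=-12.72-4.313j
  i(V1)=-7.569-9.056j

-0.1756+0.1368j A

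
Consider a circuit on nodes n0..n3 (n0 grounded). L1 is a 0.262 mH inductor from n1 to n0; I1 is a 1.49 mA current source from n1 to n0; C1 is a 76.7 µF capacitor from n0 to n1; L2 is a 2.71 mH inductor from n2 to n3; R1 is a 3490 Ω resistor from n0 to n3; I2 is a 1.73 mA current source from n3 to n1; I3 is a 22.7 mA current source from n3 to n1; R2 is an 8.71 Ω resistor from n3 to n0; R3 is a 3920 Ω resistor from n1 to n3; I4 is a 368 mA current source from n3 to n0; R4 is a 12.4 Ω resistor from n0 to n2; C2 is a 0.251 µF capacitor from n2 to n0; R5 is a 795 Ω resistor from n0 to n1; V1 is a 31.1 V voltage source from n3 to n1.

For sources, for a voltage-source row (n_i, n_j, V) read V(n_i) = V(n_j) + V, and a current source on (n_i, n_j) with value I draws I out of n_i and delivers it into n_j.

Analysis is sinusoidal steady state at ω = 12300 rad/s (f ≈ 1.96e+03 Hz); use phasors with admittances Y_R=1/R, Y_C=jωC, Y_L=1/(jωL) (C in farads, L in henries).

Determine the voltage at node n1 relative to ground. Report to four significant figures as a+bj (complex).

-0.09380+7.007j V

Apply KCL at each of the 3 non-ground nodes and solve the resulting linear system.
Node n1: branches {L1, I1, C1, I2, I3, R3, R5, V1} → V_1 = -0.09380+7.007j
Node n2: branches {L2, R4, C2} → V_2 = 5.809-9.596j
Node n3: branches {L2, R1, I2, I3, R2, R3, I4, V1} → V_3 = 31.01+7.007j
Source currents: i(V1)=-4.467-0.05057j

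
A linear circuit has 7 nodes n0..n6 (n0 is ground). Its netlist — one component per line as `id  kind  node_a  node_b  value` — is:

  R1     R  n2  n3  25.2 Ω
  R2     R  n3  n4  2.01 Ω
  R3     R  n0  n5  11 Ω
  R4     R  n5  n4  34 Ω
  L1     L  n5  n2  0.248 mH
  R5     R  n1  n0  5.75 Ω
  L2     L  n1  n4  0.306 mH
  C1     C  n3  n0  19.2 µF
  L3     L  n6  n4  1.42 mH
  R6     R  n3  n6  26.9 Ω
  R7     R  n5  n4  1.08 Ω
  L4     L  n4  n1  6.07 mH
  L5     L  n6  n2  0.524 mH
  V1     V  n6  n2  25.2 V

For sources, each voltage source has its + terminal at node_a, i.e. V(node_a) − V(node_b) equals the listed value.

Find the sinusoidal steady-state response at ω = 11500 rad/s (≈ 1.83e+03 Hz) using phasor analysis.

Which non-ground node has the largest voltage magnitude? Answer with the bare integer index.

Element admittances at ω=11500 rad/s:
  Y(R1) = 0.03968+0.000j S between n2,n3
  Y(R2) = 0.4975+0.000j S between n3,n4
  Y(R3) = 0.09091+0.000j S between n0,n5
  Y(R4) = 0.02941+0.000j S between n5,n4
  Y(L1) = 0.000-0.3506j S between n5,n2
  Y(R5) = 0.1739+0.000j S between n1,n0
  Y(L2) = 0.000-0.2842j S between n1,n4
  Y(C1) = 0.000+0.2208j S between n3,n0
  Y(L3) = 0.000-0.06124j S between n6,n4
  Y(R6) = 0.03717+0.000j S between n3,n6
  Y(R7) = 0.9259+0.000j S between n5,n4
  Y(L4) = 0.000-0.01433j S between n4,n1
  Y(L5) = 0.000-0.1659j S between n6,n2
  V1: constraint V(n6)−V(n2) = 25.2
Assemble and solve the 7×7 MNA system:
  V(n1)=-0.7640-0.4554j  V(n2)=-4.680-1.144j  V(n3)=0.1865-1.005j  V(n4)=-0.4987-0.9005j  V(n5)=-0.9790+0.4182j  V(n6)=20.52-1.144j
  i(V1)=-0.7410+5.474j

6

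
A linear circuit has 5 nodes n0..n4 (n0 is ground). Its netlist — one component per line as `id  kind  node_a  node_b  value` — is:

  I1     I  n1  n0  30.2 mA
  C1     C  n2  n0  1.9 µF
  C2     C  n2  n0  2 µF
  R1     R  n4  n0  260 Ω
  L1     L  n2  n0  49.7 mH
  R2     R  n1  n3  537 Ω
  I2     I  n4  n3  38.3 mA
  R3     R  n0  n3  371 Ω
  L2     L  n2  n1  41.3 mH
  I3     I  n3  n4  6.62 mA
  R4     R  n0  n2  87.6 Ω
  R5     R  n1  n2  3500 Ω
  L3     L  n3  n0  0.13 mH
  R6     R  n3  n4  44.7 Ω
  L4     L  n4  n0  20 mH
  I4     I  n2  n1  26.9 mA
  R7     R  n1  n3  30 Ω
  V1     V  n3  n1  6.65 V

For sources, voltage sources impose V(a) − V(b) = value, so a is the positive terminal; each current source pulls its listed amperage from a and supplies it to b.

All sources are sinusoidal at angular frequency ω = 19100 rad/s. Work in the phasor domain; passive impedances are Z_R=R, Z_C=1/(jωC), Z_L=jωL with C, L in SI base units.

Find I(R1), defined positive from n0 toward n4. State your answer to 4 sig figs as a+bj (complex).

Element admittances at ω=19100 rad/s:
  I1: injects 0.0302 A into n0 (from n1)
  Y(C1) = 0.000+0.03629j S between n2,n0
  Y(C2) = 0.000+0.03820j S between n2,n0
  Y(R1) = 0.003846+0.000j S between n4,n0
  Y(L1) = 0.000-0.001053j S between n2,n0
  Y(R2) = 0.001862+0.000j S between n1,n3
  I2: injects 0.0383 A into n3 (from n4)
  Y(R3) = 0.002695+0.000j S between n0,n3
  Y(L2) = 0.000-0.001268j S between n2,n1
  I3: injects 0.00662 A into n4 (from n3)
  Y(R4) = 0.01142+0.000j S between n0,n2
  Y(R5) = 0.0002857+0.000j S between n1,n2
  Y(L3) = 0.000-0.4027j S between n3,n0
  Y(R6) = 0.02237+0.000j S between n3,n4
  Y(L4) = 0.000-0.002618j S between n4,n0
  I4: injects 0.0269 A into n1 (from n2)
  Y(R7) = 0.03333+0.000j S between n1,n3
  V1: constraint V(n3)−V(n1) = 6.65
Assemble and solve the 5×5 MNA system:
  V(n1)=-6.623+0.009530j  V(n2)=0.05039+0.4070j  V(n3)=0.02738+0.009530j  V(n4)=-1.174-0.1091j
  i(V1)=-0.2332+0.008346j

0.004516+0.0004196j A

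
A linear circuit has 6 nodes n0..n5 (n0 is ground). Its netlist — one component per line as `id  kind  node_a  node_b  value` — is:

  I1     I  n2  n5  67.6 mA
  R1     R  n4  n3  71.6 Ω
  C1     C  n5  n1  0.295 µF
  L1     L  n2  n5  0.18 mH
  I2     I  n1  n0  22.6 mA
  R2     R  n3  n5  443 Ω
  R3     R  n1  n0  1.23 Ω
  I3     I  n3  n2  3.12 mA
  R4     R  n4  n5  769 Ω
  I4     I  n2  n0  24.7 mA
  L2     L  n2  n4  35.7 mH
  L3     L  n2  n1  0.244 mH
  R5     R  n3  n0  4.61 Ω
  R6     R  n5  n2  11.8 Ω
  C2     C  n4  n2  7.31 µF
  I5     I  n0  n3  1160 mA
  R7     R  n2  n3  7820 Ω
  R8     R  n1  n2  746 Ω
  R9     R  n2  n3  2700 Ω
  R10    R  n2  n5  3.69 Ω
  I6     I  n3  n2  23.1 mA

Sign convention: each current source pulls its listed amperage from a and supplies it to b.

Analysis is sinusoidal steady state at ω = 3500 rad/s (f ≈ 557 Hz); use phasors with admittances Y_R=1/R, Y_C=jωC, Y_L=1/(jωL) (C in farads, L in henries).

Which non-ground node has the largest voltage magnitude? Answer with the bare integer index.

Apply KCL at each of the 5 non-ground nodes and solve the resulting linear system.
Node n1: branches {C1, I2, R3, L3, R8} → V_1 = 0.04399+0.03531j
Node n2: branches {I1, L1, I3, I4, L2, L3, R6, C2, R7, R8, R9, R10, I6} → V_2 = 0.01952+0.08527j
Node n3: branches {R1, R2, I3, R5, I5, R7, R9, I6} → V_3 = 4.965-0.1324j
Node n4: branches {R1, R4, L2, C2} → V_4 = 1.868-2.239j
Node n5: branches {I1, C1, L1, R2, R4, R6, R10} → V_5 = 0.03264+0.1335j

3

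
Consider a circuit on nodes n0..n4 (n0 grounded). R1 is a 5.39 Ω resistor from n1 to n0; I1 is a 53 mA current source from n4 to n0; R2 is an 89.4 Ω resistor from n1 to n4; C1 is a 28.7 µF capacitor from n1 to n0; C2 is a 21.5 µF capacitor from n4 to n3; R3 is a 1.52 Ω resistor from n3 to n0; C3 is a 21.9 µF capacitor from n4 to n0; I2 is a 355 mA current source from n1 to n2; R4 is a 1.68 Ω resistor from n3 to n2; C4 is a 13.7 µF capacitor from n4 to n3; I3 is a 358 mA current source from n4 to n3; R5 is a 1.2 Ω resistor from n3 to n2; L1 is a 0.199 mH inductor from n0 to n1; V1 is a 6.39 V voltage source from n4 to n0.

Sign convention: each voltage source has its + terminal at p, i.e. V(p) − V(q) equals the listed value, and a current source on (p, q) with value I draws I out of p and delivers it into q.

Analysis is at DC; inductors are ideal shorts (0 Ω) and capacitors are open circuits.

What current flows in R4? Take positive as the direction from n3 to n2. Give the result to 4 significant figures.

Element admittances at DC:
  Y(R1) = 0.1855 S between n1,n0
  I1: injects 0.053 A into n0 (from n4)
  Y(R2) = 0.01119 S between n1,n4
  Y(C1) = 0.000 S between n1,n0
  Y(C2) = 0.000 S between n4,n3
  Y(R3) = 0.6579 S between n3,n0
  Y(C3) = 0.000 S between n4,n0
  I2: injects 0.355 A into n2 (from n1)
  Y(R4) = 0.5952 S between n3,n2
  Y(C4) = 0.000 S between n4,n3
  I3: injects 0.358 A into n3 (from n4)
  Y(R5) = 0.8333 S between n3,n2
  L1: short n0↔n1 (DC inductor)
  V1: constraint V(n4)−V(n0) = 6.39
Assemble and solve the 6×6 MNA system:
  V(n1)=0.000  V(n2)=1.332  V(n3)=1.084  V(n4)=6.390
  i(L1)=0.2835  i(V1)=-0.4825

-0.1479 A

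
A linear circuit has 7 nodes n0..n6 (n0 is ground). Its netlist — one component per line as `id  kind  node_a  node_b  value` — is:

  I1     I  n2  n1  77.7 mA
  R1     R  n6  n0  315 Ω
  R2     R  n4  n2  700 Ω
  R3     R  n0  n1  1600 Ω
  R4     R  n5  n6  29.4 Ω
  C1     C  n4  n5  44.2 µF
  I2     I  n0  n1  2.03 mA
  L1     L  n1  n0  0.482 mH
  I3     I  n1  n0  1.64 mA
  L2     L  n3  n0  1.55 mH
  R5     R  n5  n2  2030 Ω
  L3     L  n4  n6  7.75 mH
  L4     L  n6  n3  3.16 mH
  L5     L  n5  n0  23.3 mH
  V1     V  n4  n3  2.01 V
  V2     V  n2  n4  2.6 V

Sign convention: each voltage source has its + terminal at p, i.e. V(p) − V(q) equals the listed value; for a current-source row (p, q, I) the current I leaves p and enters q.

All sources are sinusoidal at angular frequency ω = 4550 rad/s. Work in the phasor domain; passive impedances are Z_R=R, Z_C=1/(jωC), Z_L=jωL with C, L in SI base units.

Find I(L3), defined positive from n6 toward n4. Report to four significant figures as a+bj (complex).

0.01404+0.03791j A

Apply KCL at each of the 6 non-ground nodes and solve the resulting linear system.
Node n1: branches {I1, R3, I2, L1, I3} → V_1 = 0.0002347+0.1713j
Node n2: branches {I1, R2, R5, V2} → V_2 = 4.475-0.5394j
Node n3: branches {L2, L4, V1} → V_3 = -0.1350-0.5394j
Node n4: branches {R2, C1, L3, V1, V2} → V_4 = 1.875-0.5394j
Node n5: branches {R4, C1, R5, L5} → V_5 = 2.014-0.3104j
Node n6: branches {R1, R4, L3, L4} → V_6 = 0.5383-0.04418j
Source currents: i(V1)=-0.1109+0.06596j, i(V2)=-0.08263+0.0001128j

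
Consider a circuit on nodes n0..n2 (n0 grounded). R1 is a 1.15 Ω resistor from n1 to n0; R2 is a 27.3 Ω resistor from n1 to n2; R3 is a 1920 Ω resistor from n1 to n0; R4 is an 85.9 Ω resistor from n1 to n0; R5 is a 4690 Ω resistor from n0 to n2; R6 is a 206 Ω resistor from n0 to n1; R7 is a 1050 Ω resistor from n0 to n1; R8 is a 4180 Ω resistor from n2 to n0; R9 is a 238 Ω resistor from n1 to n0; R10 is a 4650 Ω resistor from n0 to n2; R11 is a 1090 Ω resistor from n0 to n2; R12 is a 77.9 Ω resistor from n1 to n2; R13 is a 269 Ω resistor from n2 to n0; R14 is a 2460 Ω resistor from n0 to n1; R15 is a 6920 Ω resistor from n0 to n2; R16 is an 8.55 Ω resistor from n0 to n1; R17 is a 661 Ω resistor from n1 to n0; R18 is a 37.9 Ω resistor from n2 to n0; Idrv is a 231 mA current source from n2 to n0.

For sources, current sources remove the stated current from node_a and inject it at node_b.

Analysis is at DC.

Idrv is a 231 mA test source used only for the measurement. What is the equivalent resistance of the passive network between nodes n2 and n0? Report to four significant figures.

R_eq = 12.66 Ω

MNA unknowns: 2 node voltages V₁..V_2
R1: Y=0.8696 on G[1,0]
R2: Y=0.03663 on G[1,2]
R3: Y=0.0005208 on G[1,0]
R4: Y=0.01164 on G[1,0]
R5: Y=0.0002132 on G[0,2]
R6: Y=0.004854 on G[0,1]
R7: Y=0.0009524 on G[0,1]
R8: Y=0.0002392 on G[2,0]
R9: Y=0.004202 on G[1,0]
R10: Y=0.0002151 on G[0,2]
R11: Y=0.0009174 on G[0,2]
R12: Y=0.01284 on G[1,2]
R13: Y=0.003717 on G[2,0]
R14: Y=0.0004065 on G[0,1]
R15: Y=0.0001445 on G[0,2]
R16: Y=0.1170 on G[0,1]
R17: Y=0.001513 on G[1,0]
R18: Y=0.02639 on G[2,0]
Idrv: z[2]−=0.231, z[0]+=0.231
solve → V1=-0.1365, V2=-2.924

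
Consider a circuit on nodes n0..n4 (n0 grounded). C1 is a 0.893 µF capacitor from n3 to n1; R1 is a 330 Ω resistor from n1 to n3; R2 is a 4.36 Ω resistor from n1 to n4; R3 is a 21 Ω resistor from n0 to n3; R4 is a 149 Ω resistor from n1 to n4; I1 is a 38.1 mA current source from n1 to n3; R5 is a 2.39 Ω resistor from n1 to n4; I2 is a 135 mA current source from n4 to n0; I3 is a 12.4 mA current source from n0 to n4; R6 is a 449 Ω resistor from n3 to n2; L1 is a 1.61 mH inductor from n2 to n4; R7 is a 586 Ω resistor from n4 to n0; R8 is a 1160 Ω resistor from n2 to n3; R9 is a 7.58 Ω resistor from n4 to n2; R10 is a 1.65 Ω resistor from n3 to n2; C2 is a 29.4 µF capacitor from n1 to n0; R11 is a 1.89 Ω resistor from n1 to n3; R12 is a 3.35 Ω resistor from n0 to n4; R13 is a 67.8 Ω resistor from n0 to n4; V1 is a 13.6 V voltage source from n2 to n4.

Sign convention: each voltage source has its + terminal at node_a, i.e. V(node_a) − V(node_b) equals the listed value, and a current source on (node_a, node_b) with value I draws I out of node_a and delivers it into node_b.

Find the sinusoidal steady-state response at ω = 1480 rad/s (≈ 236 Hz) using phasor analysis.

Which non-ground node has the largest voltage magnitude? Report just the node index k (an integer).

MNA unknowns: 4 node voltages V₁..V_4 plus 1 source current (V1)
C1: Y=0.000+0.001322j on G[3,1]
R1: Y=0.003030+0.000j on G[1,3]
R2: Y=0.2294+0.000j on G[1,4]
R3: Y=0.04762+0.000j on G[0,3]
R4: Y=0.006711+0.000j on G[1,4]
I1: z[1]−=0.0381, z[3]+=0.0381
R5: Y=0.4184+0.000j on G[1,4]
I2: z[4]−=0.135, z[0]+=0.135
I3: z[0]−=0.0124, z[4]+=0.0124
R6: Y=0.002227+0.000j on G[3,2]
L1: Y=0.000-0.4197j on G[2,4]
R7: Y=0.001706+0.000j on G[4,0]
R8: Y=0.0008621+0.000j on G[2,3]
R9: Y=0.1319+0.000j on G[4,2]
R10: Y=0.6061+0.000j on G[3,2]
C2: Y=0.000+0.04351j on G[1,0]
R11: Y=0.5291+0.000j on G[1,3]
R12: Y=0.2985+0.000j on G[0,4]
R13: Y=0.01475+0.000j on G[0,4]
V1: row V2−V4=13.6, i_V1 at 2,4
solve → V1=2.364-0.3771j, V2=12.06-0.2787j, V3=7.269-0.3170j, V4=-1.540-0.2787j
aux → i_V1=-4.712+5.684j

2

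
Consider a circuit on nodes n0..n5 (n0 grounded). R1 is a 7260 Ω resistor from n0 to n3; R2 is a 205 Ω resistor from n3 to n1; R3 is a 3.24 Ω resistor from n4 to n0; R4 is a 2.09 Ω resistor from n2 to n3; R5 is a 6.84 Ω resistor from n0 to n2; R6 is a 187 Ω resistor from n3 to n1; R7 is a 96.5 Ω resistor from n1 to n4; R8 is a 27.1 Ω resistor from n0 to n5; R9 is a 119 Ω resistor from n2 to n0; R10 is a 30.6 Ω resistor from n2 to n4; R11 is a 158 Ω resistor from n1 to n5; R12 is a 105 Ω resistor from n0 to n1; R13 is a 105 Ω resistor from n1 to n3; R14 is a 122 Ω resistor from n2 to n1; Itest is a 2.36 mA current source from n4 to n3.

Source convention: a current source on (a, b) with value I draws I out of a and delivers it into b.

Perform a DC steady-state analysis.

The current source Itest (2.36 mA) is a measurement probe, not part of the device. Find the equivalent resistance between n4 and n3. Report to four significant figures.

R_eq = 8.730 Ω

Element admittances at DC:
  Y(R1) = 0.0001377 S between n0,n3
  Y(R2) = 0.004878 S between n3,n1
  Y(R3) = 0.3086 S between n4,n0
  Y(R4) = 0.4785 S between n2,n3
  Y(R5) = 0.1462 S between n0,n2
  Y(R6) = 0.005348 S between n3,n1
  Y(R7) = 0.01036 S between n1,n4
  Y(R8) = 0.03690 S between n0,n5
  Y(R9) = 0.008403 S between n2,n0
  Y(R10) = 0.03268 S between n2,n4
  Y(R11) = 0.006329 S between n1,n5
  Y(R12) = 0.009524 S between n0,n1
  Y(R13) = 0.009524 S between n1,n3
  Y(R14) = 0.008197 S between n2,n1
  Itest: injects 0.00236 A into n3 (from n4)
Assemble and solve the 5×5 MNA system:
  V(n1)=0.006116  V(n2)=0.01049  V(n3)=0.01505  V(n4)=-0.005556  V(n5)=0.0008954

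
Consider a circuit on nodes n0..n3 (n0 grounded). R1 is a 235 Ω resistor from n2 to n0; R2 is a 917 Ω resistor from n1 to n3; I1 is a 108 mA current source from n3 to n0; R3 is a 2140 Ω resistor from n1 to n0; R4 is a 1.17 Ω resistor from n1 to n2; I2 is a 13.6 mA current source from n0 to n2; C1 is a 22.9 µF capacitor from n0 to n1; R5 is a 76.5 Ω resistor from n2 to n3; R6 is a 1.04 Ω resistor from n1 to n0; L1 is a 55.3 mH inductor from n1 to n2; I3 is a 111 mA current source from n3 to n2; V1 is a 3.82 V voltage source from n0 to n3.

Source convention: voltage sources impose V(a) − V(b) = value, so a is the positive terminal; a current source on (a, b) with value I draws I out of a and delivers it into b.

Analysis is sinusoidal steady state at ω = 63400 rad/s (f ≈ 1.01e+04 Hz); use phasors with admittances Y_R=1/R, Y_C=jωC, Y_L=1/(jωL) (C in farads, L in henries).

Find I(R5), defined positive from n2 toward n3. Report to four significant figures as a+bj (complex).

0.05134-0.0004180j A

Apply KCL at each of the 3 non-ground nodes and solve the resulting linear system.
Node n1: branches {R2, R3, R4, C1, R6, L1} → V_1 = 0.02204-0.03266j
Node n2: branches {R1, R4, I2, R5, L1, I3} → V_2 = 0.1072-0.03198j
Node n3: branches {R2, I1, R5, I3, V1} → V_3 = -3.820+0.000j
Source currents: i(V1)=0.1635+0.0004536j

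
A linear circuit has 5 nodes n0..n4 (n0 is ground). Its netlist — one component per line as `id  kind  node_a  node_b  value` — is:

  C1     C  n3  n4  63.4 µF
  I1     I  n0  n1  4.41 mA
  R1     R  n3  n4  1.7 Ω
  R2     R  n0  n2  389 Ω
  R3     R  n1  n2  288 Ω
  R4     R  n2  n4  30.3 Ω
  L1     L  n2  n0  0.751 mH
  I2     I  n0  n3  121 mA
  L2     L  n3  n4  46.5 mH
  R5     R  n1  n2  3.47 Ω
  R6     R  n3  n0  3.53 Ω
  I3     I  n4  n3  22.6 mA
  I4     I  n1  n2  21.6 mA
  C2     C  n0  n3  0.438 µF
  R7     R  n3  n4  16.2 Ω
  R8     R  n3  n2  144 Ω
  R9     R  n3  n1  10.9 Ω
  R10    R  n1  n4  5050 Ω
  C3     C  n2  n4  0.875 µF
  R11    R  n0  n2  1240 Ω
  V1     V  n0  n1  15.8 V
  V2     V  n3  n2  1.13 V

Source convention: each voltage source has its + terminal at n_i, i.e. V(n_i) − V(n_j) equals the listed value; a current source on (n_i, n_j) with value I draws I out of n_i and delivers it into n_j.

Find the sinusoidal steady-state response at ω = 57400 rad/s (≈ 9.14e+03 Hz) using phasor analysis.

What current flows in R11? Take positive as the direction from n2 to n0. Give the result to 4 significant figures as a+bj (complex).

-0.007631-1.206e-05j A

Element admittances at ω=57400 rad/s:
  Y(C1) = 0.000+3.639j S between n3,n4
  I1: injects 0.00441 A into n1 (from n0)
  Y(R1) = 0.5882+0.000j S between n3,n4
  Y(R2) = 0.002571+0.000j S between n0,n2
  Y(R3) = 0.003472+0.000j S between n1,n2
  Y(R4) = 0.03300+0.000j S between n2,n4
  Y(L1) = 0.000-0.02320j S between n2,n0
  I2: injects 0.121 A into n3 (from n0)
  Y(L2) = 0.000-0.0003747j S between n3,n4
  Y(R5) = 0.2882+0.000j S between n1,n2
  Y(R6) = 0.2833+0.000j S between n3,n0
  I3: injects 0.0226 A into n3 (from n4)
  I4: injects 0.0216 A into n2 (from n1)
  Y(C2) = 0.000+0.02514j S between n0,n3
  Y(R7) = 0.06173+0.000j S between n3,n4
  Y(R8) = 0.006944+0.000j S between n3,n2
  Y(R9) = 0.09174+0.000j S between n3,n1
  Y(R10) = 0.0001980+0.000j S between n1,n4
  Y(C3) = 0.000+0.05022j S between n2,n4
  Y(R11) = 0.0008065+0.000j S between n0,n2
  V1: constraint V(n0)−V(n1) = 15.8
  V2: constraint V(n3)−V(n2) = 1.13
Assemble and solve the 6×6 MNA system:
  V(n1)=-15.80+0.000j  V(n2)=-9.462-0.01495j  V(n3)=-8.332-0.01495j  V(n4)=-8.350-0.001624j
  i(V1)=-2.518+0.005734j  i(V2)=1.751+0.1588j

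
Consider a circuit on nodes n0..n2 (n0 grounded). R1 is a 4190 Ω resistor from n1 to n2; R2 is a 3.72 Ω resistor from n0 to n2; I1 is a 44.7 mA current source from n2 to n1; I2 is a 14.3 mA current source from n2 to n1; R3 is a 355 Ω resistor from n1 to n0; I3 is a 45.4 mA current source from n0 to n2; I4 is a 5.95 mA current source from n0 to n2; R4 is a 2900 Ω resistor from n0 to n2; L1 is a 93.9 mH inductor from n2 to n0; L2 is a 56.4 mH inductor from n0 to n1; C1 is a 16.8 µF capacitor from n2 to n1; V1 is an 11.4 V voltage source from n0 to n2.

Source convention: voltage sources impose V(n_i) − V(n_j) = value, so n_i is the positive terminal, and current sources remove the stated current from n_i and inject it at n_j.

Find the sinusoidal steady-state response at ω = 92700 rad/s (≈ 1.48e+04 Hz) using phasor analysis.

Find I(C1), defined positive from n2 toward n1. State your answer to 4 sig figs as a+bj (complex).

-0.09113+0.002002j A

Apply KCL at each of the 2 non-ground nodes and solve the resulting linear system.
Node n1: branches {R1, I1, I2, R3, L2, C1} → V_1 = -11.40-0.05851j
Node n2: branches {R1, R2, I1, I2, I3, I4, R4, L1, C1, V1} → V_2 = -11.40+0.000j
Source currents: i(V1)=-3.152+0.003326j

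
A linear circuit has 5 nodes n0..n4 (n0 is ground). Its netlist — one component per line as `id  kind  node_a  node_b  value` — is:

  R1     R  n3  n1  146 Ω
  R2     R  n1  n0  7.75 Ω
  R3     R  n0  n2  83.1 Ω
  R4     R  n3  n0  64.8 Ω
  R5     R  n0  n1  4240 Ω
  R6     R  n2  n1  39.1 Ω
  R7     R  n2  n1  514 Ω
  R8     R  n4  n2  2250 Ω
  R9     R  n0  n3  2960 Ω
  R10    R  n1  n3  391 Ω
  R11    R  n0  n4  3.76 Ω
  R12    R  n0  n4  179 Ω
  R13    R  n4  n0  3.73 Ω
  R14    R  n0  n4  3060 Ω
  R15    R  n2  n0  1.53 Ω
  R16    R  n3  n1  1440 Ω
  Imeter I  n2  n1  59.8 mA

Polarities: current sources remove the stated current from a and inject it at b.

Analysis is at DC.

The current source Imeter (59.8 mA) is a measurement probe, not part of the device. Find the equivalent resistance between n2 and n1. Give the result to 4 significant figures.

Element admittances at DC:
  Y(R1) = 0.006849 S between n3,n1
  Y(R2) = 0.1290 S between n1,n0
  Y(R3) = 0.01203 S between n0,n2
  Y(R4) = 0.01543 S between n3,n0
  Y(R5) = 0.0002358 S between n0,n1
  Y(R6) = 0.02558 S between n2,n1
  Y(R7) = 0.001946 S between n2,n1
  Y(R8) = 0.0004444 S between n4,n2
  Y(R9) = 0.0003378 S between n0,n3
  Y(R10) = 0.002558 S between n1,n3
  Y(R11) = 0.2660 S between n0,n4
  Y(R12) = 0.005587 S between n0,n4
  Y(R13) = 0.2681 S between n4,n0
  Y(R14) = 0.0003268 S between n0,n4
  Y(R15) = 0.6536 S between n2,n0
  Y(R16) = 0.0006944 S between n3,n1
  Imeter: injects 0.0598 A into n1 (from n2)
Assemble and solve the 4×4 MNA system:
  V(n1)=0.3548  V(n2)=-0.07214  V(n3)=0.1385  V(n4)=-5.933e-05

R_eq = 7.140 Ω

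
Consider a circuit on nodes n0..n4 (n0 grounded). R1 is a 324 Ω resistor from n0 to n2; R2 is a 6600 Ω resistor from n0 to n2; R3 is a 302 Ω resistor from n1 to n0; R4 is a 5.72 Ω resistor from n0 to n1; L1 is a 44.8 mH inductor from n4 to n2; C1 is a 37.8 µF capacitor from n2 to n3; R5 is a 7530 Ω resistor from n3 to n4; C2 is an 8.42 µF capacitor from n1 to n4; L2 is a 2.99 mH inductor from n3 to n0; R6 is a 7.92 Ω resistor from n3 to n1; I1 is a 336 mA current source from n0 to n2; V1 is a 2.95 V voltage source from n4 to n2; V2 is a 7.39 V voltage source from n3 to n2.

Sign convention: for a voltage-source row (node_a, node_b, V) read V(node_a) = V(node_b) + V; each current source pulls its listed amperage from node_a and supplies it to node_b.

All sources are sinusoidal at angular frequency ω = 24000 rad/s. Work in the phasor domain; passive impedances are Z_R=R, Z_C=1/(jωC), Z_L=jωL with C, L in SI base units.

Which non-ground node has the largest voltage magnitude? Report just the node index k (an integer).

3

Element admittances at ω=24000 rad/s:
  Y(R1) = 0.003086+0.000j S between n0,n2
  Y(R2) = 0.0001515+0.000j S between n0,n2
  Y(R3) = 0.003311+0.000j S between n1,n0
  Y(R4) = 0.1748+0.000j S between n0,n1
  Y(L1) = 0.000-0.0009301j S between n4,n2
  Y(C1) = 0.000+0.9072j S between n2,n3
  Y(R5) = 0.0001328+0.000j S between n3,n4
  Y(C2) = 0.000+0.2021j S between n1,n4
  Y(L2) = 0.000-0.01394j S between n3,n0
  Y(R6) = 0.1263+0.000j S between n3,n1
  I1: injects 0.336 A into n2 (from n0)
  V1: constraint V(n4)−V(n2) = 2.95
  V2: constraint V(n3)−V(n2) = 7.39
Assemble and solve the 6×6 MNA system:
  V(n1)=1.797+0.4412j  V(n2)=-1.409+1.472j  V(n3)=5.981+1.472j  V(n4)=1.541+1.472j
  i(V1)=0.2089+0.05433j  i(V2)=-0.5495-6.751j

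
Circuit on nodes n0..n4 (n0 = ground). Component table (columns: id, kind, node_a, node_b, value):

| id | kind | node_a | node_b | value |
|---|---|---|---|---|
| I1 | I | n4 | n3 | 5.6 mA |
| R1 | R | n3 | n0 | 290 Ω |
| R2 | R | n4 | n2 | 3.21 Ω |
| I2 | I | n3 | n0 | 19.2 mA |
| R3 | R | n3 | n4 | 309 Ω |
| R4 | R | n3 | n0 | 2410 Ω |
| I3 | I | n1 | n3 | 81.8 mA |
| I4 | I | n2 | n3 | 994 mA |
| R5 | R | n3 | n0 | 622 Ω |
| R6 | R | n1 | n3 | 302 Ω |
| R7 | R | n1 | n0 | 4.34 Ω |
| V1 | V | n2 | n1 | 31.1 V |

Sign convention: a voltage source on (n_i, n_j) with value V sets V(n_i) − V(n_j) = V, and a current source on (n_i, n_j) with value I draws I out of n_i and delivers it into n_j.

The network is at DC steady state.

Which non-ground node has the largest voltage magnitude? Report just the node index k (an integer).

Apply KCL at each of the 4 non-ground nodes and solve the resulting linear system.
Node n1: branches {I3, R6, R7, V1} → V_1 = -2.354
Node n2: branches {R2, I4, V1} → V_2 = 28.75
Node n3: branches {I1, R1, I2, R3, R4, I3, I4, R5, R6} → V_3 = 95.65
Node n4: branches {I1, R2, R3} → V_4 = 29.42
Source currents: i(V1)=-0.7852

3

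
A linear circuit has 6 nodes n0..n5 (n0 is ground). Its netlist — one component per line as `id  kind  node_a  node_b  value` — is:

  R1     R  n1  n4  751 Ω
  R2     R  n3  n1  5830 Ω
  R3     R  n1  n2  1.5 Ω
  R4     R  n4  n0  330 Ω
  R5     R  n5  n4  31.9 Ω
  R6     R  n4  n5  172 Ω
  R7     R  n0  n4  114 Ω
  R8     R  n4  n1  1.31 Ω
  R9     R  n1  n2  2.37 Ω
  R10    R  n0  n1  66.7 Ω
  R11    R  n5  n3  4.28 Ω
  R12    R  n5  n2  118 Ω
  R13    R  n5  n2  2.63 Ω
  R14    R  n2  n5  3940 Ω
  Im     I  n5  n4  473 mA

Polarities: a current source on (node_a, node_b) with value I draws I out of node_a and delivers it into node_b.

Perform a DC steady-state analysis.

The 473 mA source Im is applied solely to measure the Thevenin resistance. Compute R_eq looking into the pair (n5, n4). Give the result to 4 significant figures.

R_eq = 4.062 Ω

Apply KCL at each of the 5 non-ground nodes and solve the resulting linear system.
Node n1: branches {R1, R2, R3, R8, R9, R10} → V_1 = -0.2293
Node n2: branches {R3, R9, R12, R13, R14} → V_2 = -0.5980
Node n3: branches {R2, R11} → V_3 = -1.629
Node n4: branches {R1, R4, R5, R6, R7, R8, Im} → V_4 = 0.2913
Node n5: branches {R5, R6, R11, R12, R13, R14, Im} → V_5 = -1.630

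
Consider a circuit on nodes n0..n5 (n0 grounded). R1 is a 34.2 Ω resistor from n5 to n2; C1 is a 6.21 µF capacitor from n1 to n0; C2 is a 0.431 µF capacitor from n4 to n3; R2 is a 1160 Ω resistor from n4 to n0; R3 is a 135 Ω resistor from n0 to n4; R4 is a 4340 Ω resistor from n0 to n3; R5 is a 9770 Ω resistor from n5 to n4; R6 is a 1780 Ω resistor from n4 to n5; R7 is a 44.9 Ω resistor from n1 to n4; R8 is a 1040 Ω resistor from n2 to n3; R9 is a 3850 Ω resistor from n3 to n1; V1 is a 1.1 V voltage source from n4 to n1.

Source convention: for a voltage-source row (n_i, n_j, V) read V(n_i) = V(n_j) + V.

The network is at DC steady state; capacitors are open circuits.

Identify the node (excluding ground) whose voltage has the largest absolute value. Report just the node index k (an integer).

Element admittances at DC:
  Y(R1) = 0.02924 S between n5,n2
  Y(C1) = 0.000 S between n1,n0
  Y(C2) = 0.000 S between n4,n3
  Y(R2) = 0.0008621 S between n4,n0
  Y(R3) = 0.007407 S between n0,n4
  Y(R4) = 0.0002304 S between n0,n3
  Y(R5) = 0.0001024 S between n5,n4
  Y(R6) = 0.0005618 S between n4,n5
  Y(R7) = 0.02227 S between n1,n4
  Y(R8) = 0.0009615 S between n2,n3
  Y(R9) = 0.0002597 S between n3,n1
  V1: constraint V(n4)−V(n1) = 1.1
Assemble and solve the 6×6 MNA system:
  V(n1)=-1.091  V(n2)=-0.1868  V(n3)=-0.3189  V(n4)=0.008887  V(n5)=-0.1824
  i(V1)=-0.02470

1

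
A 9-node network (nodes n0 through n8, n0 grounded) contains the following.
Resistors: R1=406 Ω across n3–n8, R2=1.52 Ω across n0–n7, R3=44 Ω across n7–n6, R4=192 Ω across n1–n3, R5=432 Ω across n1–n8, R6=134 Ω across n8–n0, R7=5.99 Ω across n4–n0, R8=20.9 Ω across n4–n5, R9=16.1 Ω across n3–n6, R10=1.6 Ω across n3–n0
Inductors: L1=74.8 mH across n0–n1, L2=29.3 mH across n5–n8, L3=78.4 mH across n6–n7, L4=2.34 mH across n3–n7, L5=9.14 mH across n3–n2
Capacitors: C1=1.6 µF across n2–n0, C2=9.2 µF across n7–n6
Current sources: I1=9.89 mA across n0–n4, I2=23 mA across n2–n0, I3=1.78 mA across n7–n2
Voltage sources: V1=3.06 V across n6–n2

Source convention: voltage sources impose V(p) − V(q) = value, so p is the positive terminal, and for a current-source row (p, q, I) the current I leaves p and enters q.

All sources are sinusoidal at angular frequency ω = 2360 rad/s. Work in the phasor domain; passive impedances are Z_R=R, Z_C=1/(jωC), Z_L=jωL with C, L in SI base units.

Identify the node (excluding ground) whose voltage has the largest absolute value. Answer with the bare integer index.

2

Element admittances at ω=2360 rad/s:
  Y(R1) = 0.002463+0.000j S between n3,n8
  Y(L1) = 0.000-0.005665j S between n0,n1
  Y(L2) = 0.000-0.01446j S between n5,n8
  Y(L3) = 0.000-0.005405j S between n6,n7
  Y(C1) = 0.000+0.003776j S between n2,n0
  I1: injects 0.00989 A into n4 (from n0)
  Y(R2) = 0.6579+0.000j S between n0,n7
  Y(R3) = 0.02273+0.000j S between n7,n6
  Y(L4) = 0.000-0.1811j S between n3,n7
  Y(C2) = 0.000+0.02171j S between n7,n6
  Y(R4) = 0.005208+0.000j S between n1,n3
  I2: injects 0.023 A into n0 (from n2)
  I3: injects 0.00178 A into n2 (from n7)
  Y(R5) = 0.002315+0.000j S between n1,n8
  Y(R6) = 0.007463+0.000j S between n8,n0
  Y(L5) = 0.000-0.04636j S between n3,n2
  Y(R7) = 0.1669+0.000j S between n4,n0
  Y(R8) = 0.04785+0.000j S between n4,n5
  Y(R9) = 0.06211+0.000j S between n3,n6
  Y(R10) = 0.6250+0.000j S between n3,n0
  V1: constraint V(n6)−V(n2) = 3.06
Assemble and solve the 9×9 MNA system:
  V(n1)=-0.04117-0.02202j  V(n2)=-2.912-1.414j  V(n3)=-0.09194+0.02572j  V(n4)=0.05591+0.002177j  V(n5)=0.04429+0.009774j  V(n6)=0.1484-1.414j  V(n7)=0.04508-0.008302j  V(n8)=0.01915-0.02868j
  i(V1)=-0.04021+0.1197j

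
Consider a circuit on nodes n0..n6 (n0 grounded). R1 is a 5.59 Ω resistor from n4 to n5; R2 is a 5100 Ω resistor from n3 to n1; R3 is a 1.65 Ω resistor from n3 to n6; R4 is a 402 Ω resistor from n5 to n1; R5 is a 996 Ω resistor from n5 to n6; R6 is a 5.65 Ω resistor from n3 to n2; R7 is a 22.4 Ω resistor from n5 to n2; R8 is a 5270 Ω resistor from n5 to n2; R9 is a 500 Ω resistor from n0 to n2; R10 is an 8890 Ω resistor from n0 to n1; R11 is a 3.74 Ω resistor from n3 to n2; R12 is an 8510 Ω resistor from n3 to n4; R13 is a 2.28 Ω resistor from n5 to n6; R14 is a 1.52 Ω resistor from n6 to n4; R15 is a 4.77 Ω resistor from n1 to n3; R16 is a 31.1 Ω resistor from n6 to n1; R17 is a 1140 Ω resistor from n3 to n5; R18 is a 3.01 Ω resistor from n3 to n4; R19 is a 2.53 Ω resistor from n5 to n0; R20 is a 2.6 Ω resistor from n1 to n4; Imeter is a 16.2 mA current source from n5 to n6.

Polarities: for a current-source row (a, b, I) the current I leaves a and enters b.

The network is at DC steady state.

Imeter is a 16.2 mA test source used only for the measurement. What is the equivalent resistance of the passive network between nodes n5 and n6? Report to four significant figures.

R_eq = 1.593 Ω

MNA unknowns: 6 node voltages V₁..V_6
R1: Y=0.1789 on G[4,5]
R2: Y=0.0001961 on G[3,1]
R3: Y=0.6061 on G[3,6]
R4: Y=0.002488 on G[5,1]
R5: Y=0.001004 on G[5,6]
R6: Y=0.1770 on G[3,2]
R7: Y=0.04464 on G[5,2]
R8: Y=0.0001898 on G[5,2]
R9: Y=0.002000 on G[0,2]
R10: Y=0.0001125 on G[0,1]
R11: Y=0.2674 on G[3,2]
R12: Y=0.0001175 on G[3,4]
R13: Y=0.4386 on G[5,6]
R14: Y=0.6579 on G[6,4]
R15: Y=0.2096 on G[1,3]
R16: Y=0.03215 on G[6,1]
R17: Y=0.0008772 on G[3,5]
R18: Y=0.3322 on G[3,4]
R19: Y=0.3953 on G[5,0]
R20: Y=0.3846 on G[1,4]
Imeter: z[5]−=0.0162, z[6]+=0.0162
solve → V1=0.02186, V2=0.02063, V3=0.02282, V4=0.02116, V5=-0.0001106, V6=0.02570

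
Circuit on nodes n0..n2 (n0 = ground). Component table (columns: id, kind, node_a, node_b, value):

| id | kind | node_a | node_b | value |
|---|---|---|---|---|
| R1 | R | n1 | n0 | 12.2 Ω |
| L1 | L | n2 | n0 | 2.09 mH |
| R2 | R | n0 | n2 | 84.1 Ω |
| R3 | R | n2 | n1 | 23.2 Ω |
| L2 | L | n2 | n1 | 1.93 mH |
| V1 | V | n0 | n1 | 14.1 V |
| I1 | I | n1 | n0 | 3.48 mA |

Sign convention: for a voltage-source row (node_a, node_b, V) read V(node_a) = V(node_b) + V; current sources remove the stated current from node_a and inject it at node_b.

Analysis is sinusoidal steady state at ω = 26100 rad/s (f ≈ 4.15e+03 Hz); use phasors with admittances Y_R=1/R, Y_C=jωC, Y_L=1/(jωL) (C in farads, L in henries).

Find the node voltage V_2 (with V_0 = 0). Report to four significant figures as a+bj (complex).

-9.841-1.743j V

MNA unknowns: 2 node voltages V₁..V_2 plus 1 source current (V1)
R1: Y=0.08197+0.000j on G[1,0]
L1: Y=0.000-0.01833j on G[2,0]
R2: Y=0.01189+0.000j on G[0,2]
R3: Y=0.04310+0.000j on G[2,1]
L2: Y=0.000-0.01985j on G[2,1]
V1: row V0−V1=14.1, i_V1 at 0,1
I1: z[1]−=0.00348, z[0]+=0.00348
solve → V1=-14.10+0.000j, V2=-9.841-1.743j
aux → i_V1=-1.301+0.1597j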